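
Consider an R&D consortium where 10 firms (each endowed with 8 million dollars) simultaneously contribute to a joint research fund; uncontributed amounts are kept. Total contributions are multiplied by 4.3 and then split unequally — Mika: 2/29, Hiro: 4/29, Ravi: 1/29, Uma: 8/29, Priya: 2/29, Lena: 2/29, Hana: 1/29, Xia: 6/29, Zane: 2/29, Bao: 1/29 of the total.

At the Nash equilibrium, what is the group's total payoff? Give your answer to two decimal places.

Player j's private return per contributed unit is 4.3 × (j's share). Contributing is weakly dominant for j when that share is at least 1/4.3 = 0.2326, and contributing 0 is dominant otherwise.
Uma alone (share 8/29) is above the threshold, contributing 8; the remaining 9 contribute 0. Total contributed: 8.
The joint research fund pays out 4.3 × 8 = 34.40 in total (split across the unequal shares, but the aggregate is all that matters for the group sum).
The 9 free-riders keep 8 each, adding 72. Group total = 72 + 34.40 = 106.40.

106.40 million dollars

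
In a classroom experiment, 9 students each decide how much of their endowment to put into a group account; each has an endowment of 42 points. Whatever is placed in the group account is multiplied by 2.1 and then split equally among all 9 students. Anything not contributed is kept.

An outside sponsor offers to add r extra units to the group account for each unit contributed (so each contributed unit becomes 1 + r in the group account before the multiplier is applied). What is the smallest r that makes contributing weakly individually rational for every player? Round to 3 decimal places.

With matching at rate r, one contributed unit becomes (1 + r) in the group account and returns 2.1 × (1 + r) / 9 to the contributor.
Setting this equal to 1: 1 + r = 9/2.1 = 4.2857.
So the minimum matching rate is r = 4.2857 − 1 = 3.286.

3.286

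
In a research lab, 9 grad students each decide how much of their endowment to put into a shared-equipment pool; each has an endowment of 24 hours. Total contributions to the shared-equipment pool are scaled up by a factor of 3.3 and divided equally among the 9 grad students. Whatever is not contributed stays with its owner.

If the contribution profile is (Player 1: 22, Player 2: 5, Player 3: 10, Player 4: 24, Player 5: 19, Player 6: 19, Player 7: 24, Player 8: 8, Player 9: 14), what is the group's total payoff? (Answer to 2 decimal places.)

549.50 hours

Total contributed: 22 + 5 + 10 + 24 + 19 + 19 + 24 + 8 + 14 = 145; total kept: 9 × 24 − 145 = 71.
The shared-equipment pool pays out 3.3 × 145 = 478.50 in aggregate.
Group total = 71 + 478.50 = 549.50.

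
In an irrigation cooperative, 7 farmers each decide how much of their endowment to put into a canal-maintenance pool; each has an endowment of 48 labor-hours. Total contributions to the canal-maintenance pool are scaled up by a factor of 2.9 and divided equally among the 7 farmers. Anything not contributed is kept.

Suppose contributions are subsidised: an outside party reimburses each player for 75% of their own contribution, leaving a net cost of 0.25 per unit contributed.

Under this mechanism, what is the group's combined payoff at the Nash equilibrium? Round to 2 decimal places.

1226.40 labor-hours

The effective private return per unit is now (2.9/7) / 0.25 = 1.6571 > 1, so every player's dominant strategy flips to full contribution.
At the Nash equilibrium everyone contributes 48. Group total payoff = 7 × (48 × 0.75 + 2.9 × 48) = 1226.40.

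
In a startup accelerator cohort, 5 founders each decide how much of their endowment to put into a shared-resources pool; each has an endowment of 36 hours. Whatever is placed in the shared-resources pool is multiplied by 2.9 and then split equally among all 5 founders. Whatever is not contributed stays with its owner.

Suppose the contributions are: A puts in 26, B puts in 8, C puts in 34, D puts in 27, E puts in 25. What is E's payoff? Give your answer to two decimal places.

Total contributed: 26 + 8 + 34 + 27 + 25 = 120.
Each receives 2.9 × 120 / 5 = 69.60 from the shared-resources pool.
E keeps 36 − 25 = 11, so E's payoff is 11 + 69.60 = 80.60.

80.60 hours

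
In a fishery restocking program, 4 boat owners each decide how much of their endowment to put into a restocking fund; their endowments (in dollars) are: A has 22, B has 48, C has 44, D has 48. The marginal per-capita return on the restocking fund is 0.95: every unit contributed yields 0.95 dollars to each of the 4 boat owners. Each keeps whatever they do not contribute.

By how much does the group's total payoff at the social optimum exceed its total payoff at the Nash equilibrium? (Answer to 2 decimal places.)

453.60 dollars

The private return per contributed unit is 0.95 < 1 for everyone, so the Nash equilibrium is zero contribution and the group total is Σ E_j = 22 + 48 + 44 + 48 = 162.
Each contributed unit returns 3.800 to the group, so the social optimum is full contribution by everyone: group total = 3.800 × 162 = 615.60.
Efficiency loss = (3.800 − 1) × 162 = 453.60.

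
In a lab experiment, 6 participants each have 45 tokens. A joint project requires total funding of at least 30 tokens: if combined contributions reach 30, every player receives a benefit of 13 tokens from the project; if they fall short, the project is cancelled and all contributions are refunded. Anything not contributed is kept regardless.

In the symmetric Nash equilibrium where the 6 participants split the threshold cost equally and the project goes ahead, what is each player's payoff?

53 tokens

Equal share of the threshold: 30/6 = 5.
At this profile no one gains by cutting their contribution: any cut drops the total below 30, the project is cancelled, contributions are refunded, and the deviator ends with 45, which is less than 45 − 5 + 13 = 53. Contributing more than 5 just wastes the excess. So contributing exactly 5 is a best response.
Each player's payoff: 45 − 5 + 13 = 53.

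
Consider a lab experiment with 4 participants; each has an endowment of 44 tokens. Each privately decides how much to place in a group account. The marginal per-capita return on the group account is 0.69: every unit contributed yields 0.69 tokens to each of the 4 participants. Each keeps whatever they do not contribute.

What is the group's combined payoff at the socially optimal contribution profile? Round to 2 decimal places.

485.76 tokens

Each contributed unit returns 2.760 to the group as a whole (0.69 to each of 4 players), which exceeds 1, so the social optimum is full contribution: group total = 2.760 × 176 = 485.76.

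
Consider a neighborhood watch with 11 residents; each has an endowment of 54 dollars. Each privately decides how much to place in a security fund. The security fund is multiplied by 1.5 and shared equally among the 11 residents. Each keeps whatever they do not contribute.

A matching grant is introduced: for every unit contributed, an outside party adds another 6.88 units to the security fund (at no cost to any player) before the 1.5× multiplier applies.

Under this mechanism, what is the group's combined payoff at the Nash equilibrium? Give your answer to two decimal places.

7021.08 dollars

Under the mechanism each unit contributed yields 1.5 × 7.88 / 11 = 1.0745 back to its contributor per unit of net cost, which exceeds 1, making full contribution the dominant choice for everyone.
At the Nash equilibrium everyone contributes 54. Group total payoff = 1.5 × 7.88 × 594 = 7021.08.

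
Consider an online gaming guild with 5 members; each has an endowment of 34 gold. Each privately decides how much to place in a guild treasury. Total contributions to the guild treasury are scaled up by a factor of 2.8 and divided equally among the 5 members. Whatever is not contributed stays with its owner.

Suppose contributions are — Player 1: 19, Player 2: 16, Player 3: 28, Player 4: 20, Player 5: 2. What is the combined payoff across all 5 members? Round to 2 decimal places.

Total contributed: 19 + 16 + 28 + 20 + 2 = 85; total kept: 5 × 34 − 85 = 85.
The guild treasury pays out 2.8 × 85 = 238.00 in aggregate.
Group total = 85 + 238.00 = 323.00.

323.00 gold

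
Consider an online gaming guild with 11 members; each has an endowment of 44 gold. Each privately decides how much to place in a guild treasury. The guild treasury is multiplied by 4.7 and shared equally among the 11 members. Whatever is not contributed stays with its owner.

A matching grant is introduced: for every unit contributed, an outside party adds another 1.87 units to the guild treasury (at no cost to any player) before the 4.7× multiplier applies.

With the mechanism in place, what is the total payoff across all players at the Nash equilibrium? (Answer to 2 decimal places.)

With the mechanism, a contributed unit returns 4.7 × 2.87 / 11 = 1.2263 per unit of net cost to the contributor — now above 1 — so contributing fully is weakly dominant for every player.
So the Nash equilibrium is full contribution by all 11; the group earns 4.7 × 2.87 × 484 = 6528.68.

6528.68 gold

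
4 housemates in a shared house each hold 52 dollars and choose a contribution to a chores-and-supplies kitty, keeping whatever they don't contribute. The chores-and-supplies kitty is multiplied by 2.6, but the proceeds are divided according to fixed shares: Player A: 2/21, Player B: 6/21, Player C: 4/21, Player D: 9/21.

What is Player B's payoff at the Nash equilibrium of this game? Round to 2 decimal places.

Each unit j contributes comes back to j as 2.6 × (j's share), so j prefers to contribute only if that share exceeds 1/2.6 = 0.3846; otherwise keeping the unit dominates.
The only share above 0.3846 is Player D's 9/21, contributing 52; the remaining 3 contribute 0. Total contributed: 52.
Player B keeps 52 and receives 2.6 × 52 × 6/21 = 38.63 from the chores-and-supplies kitty, for a payoff of 90.63.

90.63 dollars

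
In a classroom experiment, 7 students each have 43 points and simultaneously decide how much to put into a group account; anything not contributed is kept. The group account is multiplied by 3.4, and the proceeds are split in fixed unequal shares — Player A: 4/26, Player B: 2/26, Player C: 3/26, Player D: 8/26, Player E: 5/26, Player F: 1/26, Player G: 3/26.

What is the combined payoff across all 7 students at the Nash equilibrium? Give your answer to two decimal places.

Player j's private return per contributed unit is 3.4 × (j's share). Contributing is weakly dominant for j when that share is at least 1/3.4 = 0.2941, and contributing 0 is dominant otherwise.
Only Player D (8/26) clears that bar, contributing 43; the remaining 6 contribute 0. Total contributed: 43.
The group account pays out 3.4 × 43 = 146.20 in total (split across the unequal shares, but the aggregate is all that matters for the group sum).
The 6 free-riders keep 43 each, adding 258. Group total = 258 + 146.20 = 404.20.

404.20 points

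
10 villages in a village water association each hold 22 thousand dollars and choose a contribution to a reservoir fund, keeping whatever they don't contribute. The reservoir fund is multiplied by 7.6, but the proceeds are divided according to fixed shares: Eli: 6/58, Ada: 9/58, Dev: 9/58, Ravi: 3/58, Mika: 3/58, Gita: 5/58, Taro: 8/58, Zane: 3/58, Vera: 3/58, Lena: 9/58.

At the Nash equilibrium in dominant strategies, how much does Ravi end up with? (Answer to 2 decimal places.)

56.59 thousand dollars

For player j, contributing a unit is worthwhile iff 7.6 × (j's share) ≥ 1, i.e. iff j's share is at least 0.1316.
Ada, Dev, Taro and Lena clear that bar, contributing 22 each; the remaining 6 contribute 0. Total contributed: 88.
Ravi keeps 22 and receives 7.6 × 88 × 3/58 = 34.59 from the reservoir fund, for a payoff of 56.59.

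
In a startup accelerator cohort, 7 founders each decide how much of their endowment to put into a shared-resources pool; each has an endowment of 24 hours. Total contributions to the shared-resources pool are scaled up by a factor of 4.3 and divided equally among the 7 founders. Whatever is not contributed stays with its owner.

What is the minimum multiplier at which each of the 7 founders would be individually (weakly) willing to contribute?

7

A contributed unit returns (multiplier)/7 to its contributor.
This reaches 1 exactly when the multiplier is 7.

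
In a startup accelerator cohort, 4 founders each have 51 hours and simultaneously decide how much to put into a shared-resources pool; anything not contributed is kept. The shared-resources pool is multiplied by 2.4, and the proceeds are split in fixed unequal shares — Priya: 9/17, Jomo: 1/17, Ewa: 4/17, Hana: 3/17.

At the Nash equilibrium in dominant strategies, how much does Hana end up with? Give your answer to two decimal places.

72.60 hours

A player with share s gets back 2.4·s per unit contributed, so full contribution is dominant for anyone with s > 1/2.4 = 0.4167 and zero contribution is dominant for anyone below.
Priya alone (share 9/17) is above the threshold, contributing 51; the remaining 3 contribute 0. Total contributed: 51.
Hana keeps 51 and receives 2.4 × 51 × 3/17 = 21.60 from the shared-resources pool, for a payoff of 72.60.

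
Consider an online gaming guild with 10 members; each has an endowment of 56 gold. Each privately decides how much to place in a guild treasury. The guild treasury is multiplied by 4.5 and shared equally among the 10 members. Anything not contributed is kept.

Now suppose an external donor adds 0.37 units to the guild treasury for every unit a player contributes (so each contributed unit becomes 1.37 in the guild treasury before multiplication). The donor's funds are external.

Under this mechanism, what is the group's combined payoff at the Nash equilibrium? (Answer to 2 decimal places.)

With the mechanism, a contributed unit returns 4.5 × 1.37 / 10 = 0.6165 per unit of net cost — still below 1 — so contributing 0 remains dominant for every player.
Everyone keeps their endowment and the group total is 10 × 56 = 560.

560.00 gold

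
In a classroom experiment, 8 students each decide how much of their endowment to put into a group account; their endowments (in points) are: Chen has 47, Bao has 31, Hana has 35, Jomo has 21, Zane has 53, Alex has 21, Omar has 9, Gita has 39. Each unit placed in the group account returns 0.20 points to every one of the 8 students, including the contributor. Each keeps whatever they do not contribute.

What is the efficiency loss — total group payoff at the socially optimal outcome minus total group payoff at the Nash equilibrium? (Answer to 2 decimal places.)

153.60 points

The private return per contributed unit is 0.20 < 1 for everyone, so the Nash equilibrium is zero contribution and the group total is Σ E_j = 47 + 31 + 35 + 21 + 53 + 21 + 9 + 39 = 256.
Each contributed unit returns 1.600 to the group, so the social optimum is full contribution by everyone: group total = 1.600 × 256 = 409.60.
Efficiency loss = (1.600 − 1) × 256 = 153.60.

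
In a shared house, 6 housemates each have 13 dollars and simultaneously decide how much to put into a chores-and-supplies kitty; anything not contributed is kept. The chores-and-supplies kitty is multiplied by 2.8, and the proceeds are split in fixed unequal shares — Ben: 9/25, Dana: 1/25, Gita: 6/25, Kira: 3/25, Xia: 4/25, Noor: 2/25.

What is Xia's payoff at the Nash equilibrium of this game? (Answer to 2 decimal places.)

18.82 dollars

For player j, contributing a unit is worthwhile iff 2.8 × (j's share) ≥ 1, i.e. iff j's share is at least 0.3571.
The only share above 0.3571 is Ben's 9/25, contributing 13; the remaining 5 contribute 0. Total contributed: 13.
Xia keeps 13 and receives 2.8 × 13 × 4/25 = 5.82 from the chores-and-supplies kitty, for a payoff of 18.82.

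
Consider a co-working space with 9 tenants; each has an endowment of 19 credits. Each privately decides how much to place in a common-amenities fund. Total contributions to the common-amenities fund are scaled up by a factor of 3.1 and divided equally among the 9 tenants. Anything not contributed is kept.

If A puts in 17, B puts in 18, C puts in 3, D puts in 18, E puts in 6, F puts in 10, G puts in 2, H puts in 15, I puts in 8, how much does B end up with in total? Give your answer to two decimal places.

Total contributed: 17 + 18 + 3 + 18 + 6 + 10 + 2 + 15 + 8 = 97.
Each receives 3.1 × 97 / 9 = 33.41 from the common-amenities fund.
B keeps 19 − 18 = 1, so B's payoff is 1 + 33.41 = 34.41.

34.41 credits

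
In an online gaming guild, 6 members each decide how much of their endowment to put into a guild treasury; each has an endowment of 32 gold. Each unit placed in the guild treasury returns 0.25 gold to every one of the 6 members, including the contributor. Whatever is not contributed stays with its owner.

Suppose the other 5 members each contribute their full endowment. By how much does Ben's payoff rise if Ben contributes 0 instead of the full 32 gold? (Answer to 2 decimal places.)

Switching from a contribution of 32 to 0 lets Ben keep an extra 32 gold, but lowers the guild treasury by 32, which costs Ben their own share of that drop: 0.25 × 32 = 8.00.
Net gain = 32 − 8.00 = 24.00. The private return per contributed unit (0.25) is below 1, so free-riding is indeed the best response regardless of what the others do.

24.00 gold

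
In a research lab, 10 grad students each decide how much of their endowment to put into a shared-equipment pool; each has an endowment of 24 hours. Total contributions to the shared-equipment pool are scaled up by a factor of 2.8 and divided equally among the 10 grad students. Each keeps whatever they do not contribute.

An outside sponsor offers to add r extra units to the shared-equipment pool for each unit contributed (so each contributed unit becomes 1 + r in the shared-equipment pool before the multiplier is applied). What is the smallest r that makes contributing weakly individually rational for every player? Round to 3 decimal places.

2.571

With matching at rate r, one contributed unit becomes (1 + r) in the shared-equipment pool and returns 2.8 × (1 + r) / 10 to the contributor.
Setting this equal to 1: 1 + r = 10/2.8 = 3.5714.
So the minimum matching rate is r = 3.5714 − 1 = 2.571.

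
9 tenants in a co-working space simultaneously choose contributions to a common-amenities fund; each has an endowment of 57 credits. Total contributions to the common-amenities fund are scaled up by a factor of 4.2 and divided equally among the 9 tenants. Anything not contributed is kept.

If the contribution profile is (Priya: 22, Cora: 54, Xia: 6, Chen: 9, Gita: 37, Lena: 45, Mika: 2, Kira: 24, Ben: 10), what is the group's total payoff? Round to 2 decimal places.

Total contributed: 22 + 54 + 6 + 9 + 37 + 45 + 2 + 24 + 10 = 209; total kept: 9 × 57 − 209 = 304.
The common-amenities fund pays out 4.2 × 209 = 877.80 in aggregate.
Group total = 304 + 877.80 = 1181.80.

1181.80 credits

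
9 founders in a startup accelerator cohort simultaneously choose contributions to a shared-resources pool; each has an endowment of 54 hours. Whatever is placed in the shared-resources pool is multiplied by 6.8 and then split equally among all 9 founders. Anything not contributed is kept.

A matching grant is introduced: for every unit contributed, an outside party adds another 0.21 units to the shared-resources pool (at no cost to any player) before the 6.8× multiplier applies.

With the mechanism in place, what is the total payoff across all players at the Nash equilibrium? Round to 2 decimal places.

486.00 hours

Even with the mechanism, each unit contributed returns only 6.8 × 1.21 / 9 = 0.9142 per unit of net cost, so contributing nothing is still dominant.
Everyone keeps their endowment and the group total is 9 × 54 = 486.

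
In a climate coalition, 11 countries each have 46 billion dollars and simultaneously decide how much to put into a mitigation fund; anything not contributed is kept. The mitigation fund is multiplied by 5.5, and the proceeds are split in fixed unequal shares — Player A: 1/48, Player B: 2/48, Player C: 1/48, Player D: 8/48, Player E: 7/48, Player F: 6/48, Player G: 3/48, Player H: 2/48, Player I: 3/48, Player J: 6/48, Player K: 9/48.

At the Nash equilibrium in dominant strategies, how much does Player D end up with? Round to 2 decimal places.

Each unit j contributes comes back to j as 5.5 × (j's share), so j prefers to contribute only if that share exceeds 1/5.5 = 0.1818; otherwise keeping the unit dominates.
Only Player K (9/48) clears that bar, contributing 46; the remaining 10 contribute 0. Total contributed: 46.
Player D keeps 46 and receives 5.5 × 46 × 8/48 = 42.17 from the mitigation fund, for a payoff of 88.17.

88.17 billion dollars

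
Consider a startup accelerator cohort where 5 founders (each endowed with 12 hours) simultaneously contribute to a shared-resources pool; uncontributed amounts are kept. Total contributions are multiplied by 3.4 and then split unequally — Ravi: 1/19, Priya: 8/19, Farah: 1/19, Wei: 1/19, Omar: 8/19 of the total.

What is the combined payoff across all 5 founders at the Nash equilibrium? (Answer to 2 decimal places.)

117.60 hours

For player j, contributing a unit is worthwhile iff 3.4 × (j's share) ≥ 1, i.e. iff j's share is at least 0.2941.
Priya and Omar are above the threshold, contributing 12 each; the remaining 3 contribute 0. Total contributed: 24.
The shared-resources pool pays out 3.4 × 24 = 81.60 in total (split across the unequal shares, but the aggregate is all that matters for the group sum).
The 3 free-riders keep 12 each, adding 36. Group total = 36 + 81.60 = 117.60.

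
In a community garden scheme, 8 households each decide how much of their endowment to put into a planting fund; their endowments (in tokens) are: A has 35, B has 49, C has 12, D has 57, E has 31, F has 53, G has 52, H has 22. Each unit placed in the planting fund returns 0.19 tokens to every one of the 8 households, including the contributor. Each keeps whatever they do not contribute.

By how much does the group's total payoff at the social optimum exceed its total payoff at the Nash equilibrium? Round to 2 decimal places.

161.72 tokens

The private return per contributed unit is 0.19 < 1 for everyone, so the Nash equilibrium is zero contribution and the group total is Σ E_j = 35 + 49 + 12 + 57 + 31 + 53 + 52 + 22 = 311.
Each contributed unit returns 1.520 to the group, so the social optimum is full contribution by everyone: group total = 1.520 × 311 = 472.72.
Efficiency loss = (1.520 − 1) × 311 = 161.72.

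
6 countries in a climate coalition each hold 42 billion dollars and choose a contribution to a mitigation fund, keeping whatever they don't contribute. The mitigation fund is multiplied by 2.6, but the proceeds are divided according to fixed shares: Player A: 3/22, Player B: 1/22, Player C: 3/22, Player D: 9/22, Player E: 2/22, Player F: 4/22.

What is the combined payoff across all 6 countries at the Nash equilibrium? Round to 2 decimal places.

Player j's private return per contributed unit is 2.6 × (j's share). Contributing is weakly dominant for j when that share is at least 1/2.6 = 0.3846, and contributing 0 is dominant otherwise.
The only share above 0.3846 is Player D's 9/22, contributing 42; the remaining 5 contribute 0. Total contributed: 42.
The mitigation fund pays out 2.6 × 42 = 109.20 in total (split across the unequal shares, but the aggregate is all that matters for the group sum).
The 5 free-riders keep 42 each, adding 210. Group total = 210 + 109.20 = 319.20.

319.20 billion dollars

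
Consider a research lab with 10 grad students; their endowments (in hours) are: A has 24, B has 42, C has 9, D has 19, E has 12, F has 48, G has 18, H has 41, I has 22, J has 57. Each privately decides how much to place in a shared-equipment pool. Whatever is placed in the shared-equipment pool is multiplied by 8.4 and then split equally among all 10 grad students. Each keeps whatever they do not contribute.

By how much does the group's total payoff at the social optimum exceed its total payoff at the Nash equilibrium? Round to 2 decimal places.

2160.80 hours

The private return per contributed unit is 8.4/10 = 0.8400 < 1 for every player regardless of endowment, so the Nash equilibrium is zero contribution and the group total is Σ E_j = 24 + 42 + 9 + 19 + 12 + 48 + 18 + 41 + 22 + 57 = 292.
Each contributed unit returns 8.400 to the group, so the social optimum is full contribution by everyone: group total = 8.400 × 292 = 2452.80.
Efficiency loss = (8.400 − 1) × 292 = 2160.80.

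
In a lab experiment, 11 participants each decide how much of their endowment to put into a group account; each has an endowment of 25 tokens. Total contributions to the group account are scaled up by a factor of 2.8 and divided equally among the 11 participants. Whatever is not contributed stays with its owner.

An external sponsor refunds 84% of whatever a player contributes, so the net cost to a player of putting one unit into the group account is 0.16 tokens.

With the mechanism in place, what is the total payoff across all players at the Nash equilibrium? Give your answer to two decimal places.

1001.00 tokens

With the mechanism, a contributed unit returns (2.8/11) / 0.16 = 1.5909 per unit of net cost to the contributor — now above 1 — so contributing fully is weakly dominant for every player.
At the Nash equilibrium everyone contributes 25. Group total payoff = 11 × (25 × 0.84 + 2.8 × 25) = 1001.00.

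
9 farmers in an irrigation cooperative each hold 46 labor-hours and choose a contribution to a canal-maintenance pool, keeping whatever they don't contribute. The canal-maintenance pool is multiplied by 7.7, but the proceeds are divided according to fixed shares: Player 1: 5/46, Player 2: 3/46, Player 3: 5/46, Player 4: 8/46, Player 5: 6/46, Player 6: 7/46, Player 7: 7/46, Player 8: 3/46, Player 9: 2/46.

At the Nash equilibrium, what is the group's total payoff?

1646.80 labor-hours

Player j's private return per contributed unit is 7.7 × (j's share). Contributing is weakly dominant for j when that share is at least 1/7.7 = 0.1299, and contributing 0 is dominant otherwise.
The shares above 0.1299 belong to Player 4, Player 5, Player 6 and Player 7, contributing 46 each; the remaining 5 contribute 0. Total contributed: 184.
The canal-maintenance pool pays out 7.7 × 184 = 1416.80 in total (split across the unequal shares, but the aggregate is all that matters for the group sum).
The 5 free-riders keep 46 each, adding 230. Group total = 230 + 1416.80 = 1646.80.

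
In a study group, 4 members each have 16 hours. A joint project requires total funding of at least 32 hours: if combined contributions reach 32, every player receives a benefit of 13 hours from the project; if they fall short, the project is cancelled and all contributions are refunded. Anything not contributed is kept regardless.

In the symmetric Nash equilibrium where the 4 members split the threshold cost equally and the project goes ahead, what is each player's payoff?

21 hours

Equal share of the threshold: 32/4 = 8.
At this profile no one gains by cutting their contribution: any cut drops the total below 32, the project is cancelled, contributions are refunded, and the deviator ends with 16, which is less than 16 − 8 + 13 = 21. Contributing more than 8 just wastes the excess. So contributing exactly 8 is a best response.
Each player's payoff: 16 − 8 + 13 = 21.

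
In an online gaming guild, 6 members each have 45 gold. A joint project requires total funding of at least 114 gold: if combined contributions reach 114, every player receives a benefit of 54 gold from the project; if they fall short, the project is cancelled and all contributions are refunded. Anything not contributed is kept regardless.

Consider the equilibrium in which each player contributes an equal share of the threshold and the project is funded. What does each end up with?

80 gold

Equal share of the threshold: 114/6 = 19.
At this profile no one gains by cutting their contribution: any cut drops the total below 114, the project is cancelled, contributions are refunded, and the deviator ends with 45, which is less than 45 − 19 + 54 = 80. Contributing more than 19 just wastes the excess. So contributing exactly 19 is a best response.
Each player's payoff: 45 − 19 + 54 = 80.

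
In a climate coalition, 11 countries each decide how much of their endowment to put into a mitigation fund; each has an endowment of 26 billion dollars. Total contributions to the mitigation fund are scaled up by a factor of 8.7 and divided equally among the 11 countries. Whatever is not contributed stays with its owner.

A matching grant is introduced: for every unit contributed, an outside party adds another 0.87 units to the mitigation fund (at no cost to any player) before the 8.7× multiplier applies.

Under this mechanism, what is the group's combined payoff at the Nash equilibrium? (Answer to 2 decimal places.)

With the mechanism, a contributed unit returns 8.7 × 1.87 / 11 = 1.4790 per unit of net cost to the contributor — now above 1 — so contributing fully is weakly dominant for every player.
At the Nash equilibrium everyone contributes 26. Group total payoff = 8.7 × 1.87 × 286 = 4652.93.

4652.93 billion dollars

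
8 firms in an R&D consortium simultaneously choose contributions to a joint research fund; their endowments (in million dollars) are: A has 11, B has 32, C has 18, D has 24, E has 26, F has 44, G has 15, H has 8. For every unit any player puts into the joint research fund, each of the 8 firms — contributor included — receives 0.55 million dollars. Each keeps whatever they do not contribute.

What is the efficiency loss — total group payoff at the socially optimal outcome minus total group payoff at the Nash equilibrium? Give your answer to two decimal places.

605.20 million dollars

The private return per contributed unit is 0.55 < 1 for everyone, so the Nash equilibrium is zero contribution and the group total is Σ E_j = 11 + 32 + 18 + 24 + 26 + 44 + 15 + 8 = 178.
Each contributed unit returns 4.400 to the group, so the social optimum is full contribution by everyone: group total = 4.400 × 178 = 783.20.
Efficiency loss = (4.400 − 1) × 178 = 605.20.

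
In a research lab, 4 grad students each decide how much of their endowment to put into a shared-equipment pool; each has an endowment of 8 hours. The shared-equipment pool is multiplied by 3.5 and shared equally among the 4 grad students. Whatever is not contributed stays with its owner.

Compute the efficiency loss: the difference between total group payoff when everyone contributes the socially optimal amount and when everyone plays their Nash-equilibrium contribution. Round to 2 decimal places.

80.00 hours

Each contributed unit returns 3.5/4 = 0.8750 to its contributor — below 1 — so contributing 0 is dominant for every player. At the Nash equilibrium everyone keeps their 8, and the group total is 4 × 8 = 32.
Each contributed unit returns 3.500 to the group as a whole (0.8750 to each of 4 players), which exceeds 1, so the social optimum is full contribution: group total = 3.500 × 32 = 112.00.
Efficiency loss = 112.00 − 32 = 80.00.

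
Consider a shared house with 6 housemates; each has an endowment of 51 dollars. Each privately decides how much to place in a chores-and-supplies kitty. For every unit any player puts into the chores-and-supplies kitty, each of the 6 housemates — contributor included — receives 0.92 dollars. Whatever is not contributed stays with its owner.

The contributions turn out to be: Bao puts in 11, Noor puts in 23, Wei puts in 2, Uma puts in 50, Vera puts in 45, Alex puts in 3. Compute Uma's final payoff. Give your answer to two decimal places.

124.28 dollars

Total contributed: 11 + 23 + 2 + 50 + 45 + 3 = 134.
Each receives 0.92 × 134 = 123.28 from the chores-and-supplies kitty.
Uma keeps 51 − 50 = 1, so Uma's payoff is 1 + 123.28 = 124.28.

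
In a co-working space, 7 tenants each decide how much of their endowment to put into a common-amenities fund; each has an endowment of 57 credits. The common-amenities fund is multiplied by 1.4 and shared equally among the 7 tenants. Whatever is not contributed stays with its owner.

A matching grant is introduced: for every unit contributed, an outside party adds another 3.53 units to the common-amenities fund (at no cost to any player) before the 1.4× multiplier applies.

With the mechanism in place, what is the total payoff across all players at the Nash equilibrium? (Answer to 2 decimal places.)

The effective private return is 1.4 × 4.53 / 7 = 0.9060, which is still under 1, so the mechanism doesn't change anyone's dominant strategy: zero contribution.
At the Nash equilibrium no one contributes; group total payoff = 7 × 57 = 399.

399.00 credits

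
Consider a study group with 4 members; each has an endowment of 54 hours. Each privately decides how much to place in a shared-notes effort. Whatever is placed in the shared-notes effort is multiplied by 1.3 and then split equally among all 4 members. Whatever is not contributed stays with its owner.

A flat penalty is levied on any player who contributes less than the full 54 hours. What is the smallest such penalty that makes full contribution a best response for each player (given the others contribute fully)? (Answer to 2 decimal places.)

36.45 hours

Given the others contribute fully, the best deviation is to contribute 0 (any partial contribution still incurs the fine and gives up units whose private return 0.3250 is below 1).
Deviating from 54 to 0 saves 54 hours but forfeits the deviator's share of the drop in the shared-notes effort: 1.3/4 × 54 = 17.55.
So the deviation gain is 54 − 17.55 = 36.45, and the fine must be at least 36.45 hours to wipe it out.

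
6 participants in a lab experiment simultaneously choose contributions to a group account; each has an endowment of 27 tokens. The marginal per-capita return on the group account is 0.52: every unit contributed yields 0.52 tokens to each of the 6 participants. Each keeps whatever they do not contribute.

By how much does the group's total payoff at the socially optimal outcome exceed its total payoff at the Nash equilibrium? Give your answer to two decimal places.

343.44 tokens

The private return per contributed unit is 0.52 < 1, so contributing 0 is dominant for every player. At the Nash equilibrium everyone keeps their 27, and the group total is 6 × 27 = 162.
Each contributed unit returns 3.120 to the group as a whole (0.52 to each of 6 players), which exceeds 1, so the social optimum is full contribution: group total = 3.120 × 162 = 505.44.
Efficiency loss = 505.44 − 162 = 343.44.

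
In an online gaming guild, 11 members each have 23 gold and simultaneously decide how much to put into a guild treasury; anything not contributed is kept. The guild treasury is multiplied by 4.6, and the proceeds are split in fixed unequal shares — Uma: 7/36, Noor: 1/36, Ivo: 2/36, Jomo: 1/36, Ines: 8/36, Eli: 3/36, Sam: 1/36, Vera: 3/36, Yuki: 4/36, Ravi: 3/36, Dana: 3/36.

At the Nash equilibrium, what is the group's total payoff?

335.80 gold

Player j's private return per contributed unit is 4.6 × (j's share). Contributing is weakly dominant for j when that share is at least 1/4.6 = 0.2174, and contributing 0 is dominant otherwise.
Only Ines (8/36) clears that bar, contributing 23; the remaining 10 contribute 0. Total contributed: 23.
The guild treasury pays out 4.6 × 23 = 105.80 in total (split across the unequal shares, but the aggregate is all that matters for the group sum).
The 10 free-riders keep 23 each, adding 230. Group total = 230 + 105.80 = 335.80.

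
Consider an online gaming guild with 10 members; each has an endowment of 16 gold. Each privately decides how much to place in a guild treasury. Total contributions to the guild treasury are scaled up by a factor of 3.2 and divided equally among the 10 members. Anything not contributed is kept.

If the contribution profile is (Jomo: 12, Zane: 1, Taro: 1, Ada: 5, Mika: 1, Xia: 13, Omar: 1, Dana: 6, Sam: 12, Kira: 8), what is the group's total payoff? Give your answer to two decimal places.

292.00 gold

Total contributed: 12 + 1 + 1 + 5 + 1 + 13 + 1 + 6 + 12 + 8 = 60; total kept: 10 × 16 − 60 = 100.
The guild treasury pays out 3.2 × 60 = 192.00 in aggregate.
Group total = 100 + 192.00 = 292.00.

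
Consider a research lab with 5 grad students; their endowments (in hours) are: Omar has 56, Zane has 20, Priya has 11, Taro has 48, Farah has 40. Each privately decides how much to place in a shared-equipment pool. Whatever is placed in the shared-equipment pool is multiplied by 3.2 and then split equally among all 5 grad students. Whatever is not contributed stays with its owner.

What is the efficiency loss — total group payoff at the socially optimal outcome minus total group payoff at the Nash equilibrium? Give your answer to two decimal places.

The private return per contributed unit is 3.2/5 = 0.6400 < 1 for every player regardless of endowment, so the Nash equilibrium is zero contribution and the group total is Σ E_j = 56 + 20 + 11 + 48 + 40 = 175.
Each contributed unit returns 3.200 to the group, so the social optimum is full contribution by everyone: group total = 3.200 × 175 = 560.00.
Efficiency loss = (3.200 − 1) × 175 = 385.00.

385.00 hours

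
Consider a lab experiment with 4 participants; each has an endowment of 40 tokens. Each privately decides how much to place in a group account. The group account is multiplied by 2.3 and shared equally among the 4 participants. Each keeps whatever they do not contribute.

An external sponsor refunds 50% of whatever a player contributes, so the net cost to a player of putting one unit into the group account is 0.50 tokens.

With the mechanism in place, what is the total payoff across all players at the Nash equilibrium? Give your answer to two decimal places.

Under the mechanism each unit contributed yields (2.3/4) / 0.50 = 1.1500 back to its contributor per unit of net cost, which exceeds 1, making full contribution the dominant choice for everyone.
So the Nash equilibrium is full contribution by all 4; the group earns 4 × (40 × 0.50 + 2.3 × 40) = 448.00.

448.00 tokens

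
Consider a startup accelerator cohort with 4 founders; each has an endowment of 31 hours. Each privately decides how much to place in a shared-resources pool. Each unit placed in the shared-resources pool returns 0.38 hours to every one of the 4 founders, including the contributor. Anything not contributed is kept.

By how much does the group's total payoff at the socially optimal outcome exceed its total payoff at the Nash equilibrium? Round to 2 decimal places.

The private return per contributed unit is 0.38 < 1, so contributing 0 is dominant for every player. At the Nash equilibrium everyone keeps their 31, and the group total is 4 × 31 = 124.
Each contributed unit returns 1.520 to the group as a whole (0.38 to each of 4 players), which exceeds 1, so the social optimum is full contribution: group total = 1.520 × 124 = 188.48.
Efficiency loss = 188.48 − 124 = 64.48.

64.48 hours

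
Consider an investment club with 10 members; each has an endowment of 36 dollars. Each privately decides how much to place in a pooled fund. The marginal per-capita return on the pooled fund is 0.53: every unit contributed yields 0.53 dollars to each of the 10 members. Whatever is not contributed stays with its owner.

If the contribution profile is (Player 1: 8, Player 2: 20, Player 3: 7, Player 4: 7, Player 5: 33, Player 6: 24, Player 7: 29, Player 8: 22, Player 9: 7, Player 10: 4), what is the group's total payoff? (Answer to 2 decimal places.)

1052.30 dollars

Total contributed: 8 + 20 + 7 + 7 + 33 + 24 + 29 + 22 + 7 + 4 = 161; total kept: 10 × 36 − 161 = 199.
The pooled fund pays out 0.53 × 10 × 161 = 853.30 in aggregate.
Group total = 199 + 853.30 = 1052.30.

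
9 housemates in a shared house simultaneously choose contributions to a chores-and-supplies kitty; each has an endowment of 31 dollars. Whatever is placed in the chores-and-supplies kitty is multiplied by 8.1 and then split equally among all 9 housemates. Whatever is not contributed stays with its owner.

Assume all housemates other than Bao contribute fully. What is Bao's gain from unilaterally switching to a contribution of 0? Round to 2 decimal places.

3.10 dollars

Switching from a contribution of 31 to 0 lets Bao keep an extra 31 dollars, but lowers the chores-and-supplies kitty by 31, which costs Bao their own share of that drop: 8.1/9 × 31 = 27.90.
Net gain = 31 − 27.90 = 3.10. The private return per contributed unit (0.9000) is below 1, so free-riding is indeed the best response regardless of what the others do.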